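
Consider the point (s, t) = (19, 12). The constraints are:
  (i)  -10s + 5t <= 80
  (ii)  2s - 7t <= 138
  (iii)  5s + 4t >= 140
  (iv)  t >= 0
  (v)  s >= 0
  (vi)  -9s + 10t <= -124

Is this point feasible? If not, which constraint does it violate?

not feasible — violates (vi)

Constraint (vi): -9s + 10t = -51, which is not ≤ -124. All other constraints are satisfied.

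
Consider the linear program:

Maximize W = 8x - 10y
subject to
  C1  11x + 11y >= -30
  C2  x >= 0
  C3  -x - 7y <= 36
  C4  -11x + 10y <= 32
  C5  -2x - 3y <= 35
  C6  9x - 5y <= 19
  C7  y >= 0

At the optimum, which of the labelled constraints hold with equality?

Vertices and W = 8x - 10y:
  (0, 16/5) → W = -32
  (0, 0) → W = 0
  (10, 71/5) → W = -62
  (19/9, 0) → W = 152/9

The maximum is at (19/9, 0). Substituting into each constraint, equality holds for C6 and C7; the remaining constraints have slack.

C6 and C7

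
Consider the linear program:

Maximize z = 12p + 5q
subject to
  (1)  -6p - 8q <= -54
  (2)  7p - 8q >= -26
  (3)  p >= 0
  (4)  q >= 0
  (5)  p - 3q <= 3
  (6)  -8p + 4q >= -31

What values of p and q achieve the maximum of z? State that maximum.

Corner points and z = 12p + 5q:
  (28/13, 267/52) → z = 2679/52
  (58/11, 123/44) → z = 309/4
  (88/9, 425/36) → z = 6349/36

The binding constraints are 7p - 8q = -26 and -8p + 4q = -31.
Solving simultaneously gives p = 88/9, q = 425/36.

p = 88/9, q = 425/36, maximum z = 6349/36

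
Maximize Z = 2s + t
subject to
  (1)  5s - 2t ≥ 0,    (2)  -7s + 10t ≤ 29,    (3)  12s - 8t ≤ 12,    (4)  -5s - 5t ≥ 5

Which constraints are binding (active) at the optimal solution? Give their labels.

Feasible corners and Z = 2s + t:
  (-3/2, -15/4) → Z = -27/4
  (-2/7, -5/7) → Z = -9/7
  (1/5, -6/5) → Z = -4/5

The maximum is at (1/5, -6/5). Substituting into each constraint, equality holds for (3) and (4); the remaining constraints have slack.

(3) and (4)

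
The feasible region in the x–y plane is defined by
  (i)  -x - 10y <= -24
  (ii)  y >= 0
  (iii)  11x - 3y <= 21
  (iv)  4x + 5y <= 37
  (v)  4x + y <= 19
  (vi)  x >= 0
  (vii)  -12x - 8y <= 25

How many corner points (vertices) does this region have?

Of the 21 pairwise boundary intersections, those satisfying every inequality are:
  (282/113, 243/113)
  (0, 12/5)
  (216/67, 323/67)
  (0, 37/5)

4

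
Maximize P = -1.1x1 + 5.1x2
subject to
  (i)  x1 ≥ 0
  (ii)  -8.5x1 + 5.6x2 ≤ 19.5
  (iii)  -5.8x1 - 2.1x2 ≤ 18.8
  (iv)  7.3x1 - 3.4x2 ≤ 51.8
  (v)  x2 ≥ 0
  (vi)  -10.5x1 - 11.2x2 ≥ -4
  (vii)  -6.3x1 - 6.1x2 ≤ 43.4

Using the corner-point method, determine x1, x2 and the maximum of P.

x1 = 0, x2 = 5/14, maximum P = 51/28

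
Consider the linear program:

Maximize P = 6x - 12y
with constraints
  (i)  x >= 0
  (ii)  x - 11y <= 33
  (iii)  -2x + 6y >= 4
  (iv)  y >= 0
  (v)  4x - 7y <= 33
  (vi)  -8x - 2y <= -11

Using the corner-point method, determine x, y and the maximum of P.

Extreme points and P = 6x - 12y:
  (0, 11/2) → P = -66
  (113/5, 41/5) → P = 186/5
  (29/26, 27/26) → P = -75/13
The feasible region is unbounded (it extends along (0, 1), (7, 4)), but P strictly decreases along every unbounded feasible direction, so there is no improving ray and the maximum is attained at a vertex.

x = 113/5, y = 41/5, maximum P = 186/5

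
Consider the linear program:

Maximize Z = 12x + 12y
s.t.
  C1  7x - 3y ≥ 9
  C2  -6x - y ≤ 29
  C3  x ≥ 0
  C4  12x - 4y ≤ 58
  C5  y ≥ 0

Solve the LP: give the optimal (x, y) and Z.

Vertices and Z = 12x + 12y:
  (69/4, 149/4) → Z = 654
  (9/7, 0) → Z = 108/7
  (29/6, 0) → Z = 58

x = 69/4, y = 149/4, maximum Z = 654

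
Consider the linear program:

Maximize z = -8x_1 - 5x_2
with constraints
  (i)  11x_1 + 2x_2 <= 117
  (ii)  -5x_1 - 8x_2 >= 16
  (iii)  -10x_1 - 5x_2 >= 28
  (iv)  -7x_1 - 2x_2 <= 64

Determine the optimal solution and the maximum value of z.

x_1 = 181/4, x_2 = -1523/8, maximum z = 4719/8

Feasible corners and z = -8x_1 - 5x_2:
  (641/35, -1478/35) → z = 2262/35
  (181/4, -1523/8) → z = 4719/8
  (-144/55, -4/11) → z = 1252/55
  (-240/23, 104/23) → z = 1400/23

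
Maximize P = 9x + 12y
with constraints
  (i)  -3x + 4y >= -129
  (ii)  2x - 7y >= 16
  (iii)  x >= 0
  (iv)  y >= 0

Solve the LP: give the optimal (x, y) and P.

Feasible corners and P = 9x + 12y:
  (839/13, 210/13) → P = 10071/13
  (43, 0) → P = 387
  (8, 0) → P = 72

x = 839/13, y = 210/13, maximum P = 10071/13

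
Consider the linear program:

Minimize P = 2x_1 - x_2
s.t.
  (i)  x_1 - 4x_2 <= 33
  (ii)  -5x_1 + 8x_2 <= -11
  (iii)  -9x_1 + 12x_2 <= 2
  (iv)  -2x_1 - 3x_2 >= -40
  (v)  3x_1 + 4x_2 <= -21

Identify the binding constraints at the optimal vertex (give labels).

Feasible corners and P = 2x_1 - x_2:
  (-101/6, -299/24) → P = -509/24
  (3, -15/2) → P = 27/2
  (-37/3, -109/12) → P = -187/12
  (-31/11, -69/22) → P = -5/2

The minimum is at (-101/6, -299/24). Substituting into each constraint, equality holds for (i) and (iii); the remaining constraints have slack.

(i) and (iii)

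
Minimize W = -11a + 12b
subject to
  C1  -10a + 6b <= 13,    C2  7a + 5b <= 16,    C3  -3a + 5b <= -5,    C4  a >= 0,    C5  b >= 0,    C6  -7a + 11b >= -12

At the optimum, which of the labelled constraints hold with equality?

C2 and C6

Corner points and W = -11a + 12b:
  (21/10, 13/50) → W = -999/50
  (59/28, 1/4) → W = -565/28
  (5/3, 0) → W = -55/3
  (12/7, 0) → W = -132/7

The minimum is at (59/28, 1/4). Substituting into each constraint, equality holds for C2 and C6; the remaining constraints have slack.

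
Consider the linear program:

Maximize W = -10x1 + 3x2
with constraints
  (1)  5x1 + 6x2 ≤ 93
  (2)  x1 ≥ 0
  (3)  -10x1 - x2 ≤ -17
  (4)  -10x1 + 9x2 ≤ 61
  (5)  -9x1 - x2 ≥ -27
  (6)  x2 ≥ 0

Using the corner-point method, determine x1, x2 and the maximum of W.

x1 = 23/25, x2 = 39/5, maximum W = 71/5

Extreme points and W = -10x1 + 3x2:
  (23/25, 39/5) → W = 71/5
  (17/10, 0) → W = -17
  (2, 9) → W = 7
  (3, 0) → W = -30

At the optimal vertex, -10x1 - x2 = -17 and -10x1 + 9x2 = 61.
Solving simultaneously gives x1 = 23/25, x2 = 39/5.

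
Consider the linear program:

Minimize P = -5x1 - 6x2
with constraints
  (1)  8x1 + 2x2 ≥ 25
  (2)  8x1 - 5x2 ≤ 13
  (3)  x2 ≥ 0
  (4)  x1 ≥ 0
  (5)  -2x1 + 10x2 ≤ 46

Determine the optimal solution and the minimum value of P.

Vertices and P = -5x1 - 6x2:
  (151/56, 12/7) → P = -1331/56
  (79/42, 209/42) → P = -1649/42
  (36/7, 197/35) → P = -2082/35

At the optimal vertex, 8x1 - 5x2 = 13 and -2x1 + 10x2 = 46.
Solving simultaneously gives x1 = 36/7, x2 = 197/35.

x1 = 36/7, x2 = 197/35, minimum P = -2082/35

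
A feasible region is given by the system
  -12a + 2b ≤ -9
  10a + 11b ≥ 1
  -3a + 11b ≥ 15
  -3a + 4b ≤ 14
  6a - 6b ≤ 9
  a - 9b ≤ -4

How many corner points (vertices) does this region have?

4

Intersecting each pair of boundary lines and keeping only the points that satisfy every inequality leaves:
  (43/42, 23/14)
  (32/21, 65/14)
  (63/16, 39/16)
  (20, 37/2)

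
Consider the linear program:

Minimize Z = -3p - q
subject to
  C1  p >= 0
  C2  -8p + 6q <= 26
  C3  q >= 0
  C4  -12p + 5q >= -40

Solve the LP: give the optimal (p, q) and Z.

p = 185/16, q = 79/4, minimum Z = -871/16

Vertices and Z = -3p - q:
  (0, 13/3) → Z = -13/3
  (0, 0) → Z = 0
  (185/16, 79/4) → Z = -871/16
  (10/3, 0) → Z = -10

The binding constraints are -8p + 6q = 26 and -12p + 5q = -40.
Solving simultaneously gives p = 185/16, q = 79/4.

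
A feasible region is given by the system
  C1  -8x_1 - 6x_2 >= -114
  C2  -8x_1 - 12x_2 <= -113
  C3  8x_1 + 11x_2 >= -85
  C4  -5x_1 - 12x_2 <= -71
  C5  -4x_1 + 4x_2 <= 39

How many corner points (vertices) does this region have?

4

The feasible vertices (each the meet of two boundaries and inside every other half-plane) are:
  (157/11, -1/33)
  (111/28, 96/7)
  (14, 1/12)
  (-1/5, 191/20)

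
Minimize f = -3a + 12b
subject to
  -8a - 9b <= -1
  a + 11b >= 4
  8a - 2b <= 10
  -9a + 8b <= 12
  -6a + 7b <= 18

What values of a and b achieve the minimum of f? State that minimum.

a = 59/45, b = 11/45, minimum f = -1

The optimum lies where a + 11b = 4 and 8a - 2b = 10.
Solving simultaneously gives a = 59/45, b = 11/45.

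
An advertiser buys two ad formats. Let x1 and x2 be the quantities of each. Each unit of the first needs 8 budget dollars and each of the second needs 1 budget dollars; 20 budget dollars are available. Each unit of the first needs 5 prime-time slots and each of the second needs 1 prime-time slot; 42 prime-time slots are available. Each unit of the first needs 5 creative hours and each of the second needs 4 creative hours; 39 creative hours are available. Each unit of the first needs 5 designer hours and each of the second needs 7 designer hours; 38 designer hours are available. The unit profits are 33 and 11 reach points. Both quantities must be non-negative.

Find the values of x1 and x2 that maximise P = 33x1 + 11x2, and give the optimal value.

x1 = 2, x2 = 4, maximum P = 110

Feasible corners and P = 33x1 + 11x2:
  (0, 0) → P = 0
  (0, 38/7) → P = 418/7
  (5/2, 0) → P = 165/2
  (2, 4) → P = 110

At the optimal vertex, 8x1 + x2 = 20 and 5x1 + 7x2 = 38.
Solving simultaneously gives x1 = 2, x2 = 4.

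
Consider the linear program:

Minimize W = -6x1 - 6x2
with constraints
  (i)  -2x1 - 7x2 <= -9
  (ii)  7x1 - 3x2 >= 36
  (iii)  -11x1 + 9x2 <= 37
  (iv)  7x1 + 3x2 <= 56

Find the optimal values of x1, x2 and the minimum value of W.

Corner points and W = -6x1 - 6x2:
  (279/55, -9/55) → W = -324/11
  (365/43, -49/43) → W = -1896/43
  (46/7, 10/3) → W = -416/7

The optimum lies where 7x1 - 3x2 = 36 and 7x1 + 3x2 = 56.
Solving simultaneously gives x1 = 46/7, x2 = 10/3.

x1 = 46/7, x2 = 10/3, minimum W = -416/7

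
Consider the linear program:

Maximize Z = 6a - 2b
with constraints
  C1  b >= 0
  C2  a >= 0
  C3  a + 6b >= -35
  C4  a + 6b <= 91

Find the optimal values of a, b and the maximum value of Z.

a = 91, b = 0, maximum Z = 546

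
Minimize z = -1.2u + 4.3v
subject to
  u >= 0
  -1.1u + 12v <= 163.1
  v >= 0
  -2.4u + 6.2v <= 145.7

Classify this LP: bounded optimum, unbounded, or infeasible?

unbounded

From the feasible point (0, 1631/120), moving in the direction (12, 1.1) keeps every constraint satisfied while z decreases without bound.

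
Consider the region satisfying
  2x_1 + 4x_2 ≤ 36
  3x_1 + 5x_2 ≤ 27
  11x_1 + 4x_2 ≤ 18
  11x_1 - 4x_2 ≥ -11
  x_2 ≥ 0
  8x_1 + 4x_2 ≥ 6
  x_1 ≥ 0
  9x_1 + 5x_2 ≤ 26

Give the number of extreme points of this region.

5

Of the 28 pairwise boundary intersections, those satisfying every inequality are:
  (7/22, 29/8)
  (18/11, 0)
  (0, 11/4)
  (3/4, 0)
  (0, 3/2)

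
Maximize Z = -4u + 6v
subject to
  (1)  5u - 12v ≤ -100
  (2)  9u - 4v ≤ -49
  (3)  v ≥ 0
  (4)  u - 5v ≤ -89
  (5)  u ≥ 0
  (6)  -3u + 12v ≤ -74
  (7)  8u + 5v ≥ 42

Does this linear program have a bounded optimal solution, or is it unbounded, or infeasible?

infeasible

The boundaries 9u - 4v = -49 and u - 5v = -89 meet at (111/41, 752/41), but that point violates -3u + 12v ≤ -74. Every candidate vertex is excluded by some other constraint, so the feasible region is empty.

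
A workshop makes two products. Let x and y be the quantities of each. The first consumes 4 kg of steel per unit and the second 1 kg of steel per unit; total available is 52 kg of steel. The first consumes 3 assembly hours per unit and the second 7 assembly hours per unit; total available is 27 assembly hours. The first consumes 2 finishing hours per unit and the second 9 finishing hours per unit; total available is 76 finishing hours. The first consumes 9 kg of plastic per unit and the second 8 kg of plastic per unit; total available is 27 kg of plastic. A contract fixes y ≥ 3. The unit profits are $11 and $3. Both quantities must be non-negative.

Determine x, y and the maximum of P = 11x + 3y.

x = 1/3, y = 3, maximum P = 38/3

Feasible corners and P = 11x + 3y:
  (0, 27/8) → P = 81/8
  (0, 3) → P = 9
  (1/3, 3) → P = 38/3

The optimum lies where 9x + 8y = 27 and y = 3.
Solving simultaneously gives x = 1/3, y = 3.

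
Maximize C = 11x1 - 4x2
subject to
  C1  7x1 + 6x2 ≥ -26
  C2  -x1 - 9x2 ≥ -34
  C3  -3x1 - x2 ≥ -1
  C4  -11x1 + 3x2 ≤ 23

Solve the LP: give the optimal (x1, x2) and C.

Feasible corners and C = 11x1 - 4x2:
  (32/11, -85/11) → C = 692/11
  (-72/29, -125/87) → C = -1876/87
  (-25/26, 101/26) → C = -679/26
  (-35/34, 397/102) → C = -2743/102

x1 = 32/11, x2 = -85/11, maximum C = 692/11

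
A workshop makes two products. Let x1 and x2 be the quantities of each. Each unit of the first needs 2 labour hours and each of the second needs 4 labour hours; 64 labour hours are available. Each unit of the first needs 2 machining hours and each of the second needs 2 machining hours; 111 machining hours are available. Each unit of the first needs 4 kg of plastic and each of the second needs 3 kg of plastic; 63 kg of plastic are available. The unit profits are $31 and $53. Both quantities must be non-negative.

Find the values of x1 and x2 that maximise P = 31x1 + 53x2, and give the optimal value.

x1 = 6, x2 = 13, maximum P = 875

Extreme points and P = 31x1 + 53x2:
  (0, 0) → P = 0
  (0, 16) → P = 848
  (63/4, 0) → P = 1953/4
  (6, 13) → P = 875

The optimum lies where 2x1 + 4x2 = 64 and 4x1 + 3x2 = 63.
Solving simultaneously gives x1 = 6, x2 = 13.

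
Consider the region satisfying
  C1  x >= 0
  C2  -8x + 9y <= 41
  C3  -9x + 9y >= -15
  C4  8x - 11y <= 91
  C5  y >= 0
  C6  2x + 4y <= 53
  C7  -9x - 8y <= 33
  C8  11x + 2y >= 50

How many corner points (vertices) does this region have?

The feasible vertices (each the meet of two boundaries and inside every other half-plane) are:
  (313/50, 253/25)
  (16/5, 37/5)
  (179/18, 149/18)
  (160/39, 95/39)

4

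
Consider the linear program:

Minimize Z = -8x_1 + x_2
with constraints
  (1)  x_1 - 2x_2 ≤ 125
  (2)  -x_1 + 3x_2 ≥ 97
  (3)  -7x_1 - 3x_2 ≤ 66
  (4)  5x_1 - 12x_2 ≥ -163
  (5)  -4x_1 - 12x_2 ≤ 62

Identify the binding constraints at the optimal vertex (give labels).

(1) and (4)

Extreme points and Z = -8x_1 + x_2:
  (569, 222) → Z = -4330
  (913, 394) → Z = -6910
  (225, 322/3) → Z = -5078/3

The minimum is at (913, 394). Substituting into each constraint, equality holds for (1) and (4); the remaining constraints have slack.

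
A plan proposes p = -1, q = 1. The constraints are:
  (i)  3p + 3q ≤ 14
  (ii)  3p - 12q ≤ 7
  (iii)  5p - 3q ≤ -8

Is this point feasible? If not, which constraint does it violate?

(i): 0 ≤ 14 ✓
(ii): -15 ≤ 7 ✓
(iii): -8 ≤ -8 ✓

feasible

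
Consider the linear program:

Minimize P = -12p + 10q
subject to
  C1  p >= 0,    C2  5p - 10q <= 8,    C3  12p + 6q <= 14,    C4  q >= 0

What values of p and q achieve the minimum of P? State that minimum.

Vertices and P = -12p + 10q:
  (0, 7/3) → P = 70/3
  (0, 0) → P = 0
  (7/6, 0) → P = -14

The binding constraints are 12p + 6q = 14 and q = 0.
Solving simultaneously gives p = 7/6, q = 0.

p = 7/6, q = 0, minimum P = -14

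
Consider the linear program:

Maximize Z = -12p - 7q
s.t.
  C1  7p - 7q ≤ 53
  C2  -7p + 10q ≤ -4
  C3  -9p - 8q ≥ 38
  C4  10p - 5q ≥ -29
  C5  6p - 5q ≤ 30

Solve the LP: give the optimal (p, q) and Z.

Vertices and Z = -12p - 7q:
  (-468/35, -733/35) → Z = 10747/35
  (-55/7, -108/7) → Z = 1416/7
  (-174/73, -151/73) → Z = 3145/73
  (-62/13, -243/65) → Z = 417/5
  (50/93, -166/31) → Z = 962/31

p = -468/35, q = -733/35, maximum Z = 10747/35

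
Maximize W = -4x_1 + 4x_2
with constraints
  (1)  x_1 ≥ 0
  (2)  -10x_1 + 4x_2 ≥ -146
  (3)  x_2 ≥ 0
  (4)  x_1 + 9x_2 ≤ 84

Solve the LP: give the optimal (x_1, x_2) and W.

x_1 = 0, x_2 = 28/3, maximum W = 112/3

Corner points and W = -4x_1 + 4x_2:
  (0, 0) → W = 0
  (0, 28/3) → W = 112/3
  (73/5, 0) → W = -292/5
  (825/47, 347/47) → W = -1912/47

The optimum lies where x_1 = 0 and x_1 + 9x_2 = 84.
Solving simultaneously gives x_1 = 0, x_2 = 28/3.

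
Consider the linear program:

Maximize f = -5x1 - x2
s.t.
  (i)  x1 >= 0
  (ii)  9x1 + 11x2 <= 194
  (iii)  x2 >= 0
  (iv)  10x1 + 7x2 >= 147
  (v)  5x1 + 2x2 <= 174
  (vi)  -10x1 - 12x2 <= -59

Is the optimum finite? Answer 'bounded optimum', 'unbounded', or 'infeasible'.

Extreme points and f = -5x1 - x2:
  (194/9, 0) → f = -970/9
  (259/47, 617/47) → f = -1912/47
  (147/10, 0) → f = -147/2
The feasible region has finitely many vertices and no improving ray; the maximum is -1912/47 at (259/47, 617/47).

bounded optimum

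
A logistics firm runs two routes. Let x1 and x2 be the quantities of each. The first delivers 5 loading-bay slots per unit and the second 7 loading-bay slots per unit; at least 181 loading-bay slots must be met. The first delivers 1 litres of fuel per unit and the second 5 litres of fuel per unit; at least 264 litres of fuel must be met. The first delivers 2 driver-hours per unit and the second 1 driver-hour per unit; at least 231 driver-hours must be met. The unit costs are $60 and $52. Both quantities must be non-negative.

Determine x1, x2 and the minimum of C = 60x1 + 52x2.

x1 = 99, x2 = 33, minimum C = 7656

Feasible corners and C = 60x1 + 52x2:
  (0, 231) → C = 12012
  (264, 0) → C = 15840
  (99, 33) → C = 7656
The feasible region is unbounded (it extends along (0, 1), (1, 0)), but C strictly increases along every unbounded feasible direction, so there is no improving ray and the minimum is attained at a vertex.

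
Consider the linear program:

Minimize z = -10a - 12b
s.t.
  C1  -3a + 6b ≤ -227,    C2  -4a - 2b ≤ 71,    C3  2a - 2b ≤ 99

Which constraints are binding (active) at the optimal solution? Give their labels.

Vertices and z = -10a - 12b:
  (14/15, -1121/30) → z = 6586/15
  (70/3, -157/6) → z = 242/3
  (14/3, -269/6) → z = 1474/3

The minimum is at (70/3, -157/6). Substituting into each constraint, equality holds for C1 and C3; the remaining constraints have slack.

C1 and C3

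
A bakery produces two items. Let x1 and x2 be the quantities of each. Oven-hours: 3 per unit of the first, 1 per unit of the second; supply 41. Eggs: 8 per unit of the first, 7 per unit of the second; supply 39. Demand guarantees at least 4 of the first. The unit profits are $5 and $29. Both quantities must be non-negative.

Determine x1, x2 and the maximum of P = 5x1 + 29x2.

Corner points and P = 5x1 + 29x2:
  (39/8, 0) → P = 195/8
  (4, 0) → P = 20
  (4, 1) → P = 49

At the optimal vertex, 8x1 + 7x2 = 39 and x1 = 4.
Solving simultaneously gives x1 = 4, x2 = 1.

x1 = 4, x2 = 1, maximum P = 49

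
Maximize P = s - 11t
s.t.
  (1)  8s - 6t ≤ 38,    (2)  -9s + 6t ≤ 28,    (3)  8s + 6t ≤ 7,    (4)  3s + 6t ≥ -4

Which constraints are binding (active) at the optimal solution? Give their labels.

Vertices and P = s - 11t:
  (-21/17, 287/102) → P = -3283/102
  (-8/3, 2/3) → P = -10
  (11/5, -53/30) → P = 649/30

The maximum is at (11/5, -53/30). Substituting into each constraint, equality holds for (3) and (4); the remaining constraints have slack.

(3) and (4)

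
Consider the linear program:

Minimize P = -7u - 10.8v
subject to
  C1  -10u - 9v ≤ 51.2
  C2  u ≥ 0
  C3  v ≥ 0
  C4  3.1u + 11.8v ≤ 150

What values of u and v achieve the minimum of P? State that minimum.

u = 1500/31, v = 0, minimum P = -10500/31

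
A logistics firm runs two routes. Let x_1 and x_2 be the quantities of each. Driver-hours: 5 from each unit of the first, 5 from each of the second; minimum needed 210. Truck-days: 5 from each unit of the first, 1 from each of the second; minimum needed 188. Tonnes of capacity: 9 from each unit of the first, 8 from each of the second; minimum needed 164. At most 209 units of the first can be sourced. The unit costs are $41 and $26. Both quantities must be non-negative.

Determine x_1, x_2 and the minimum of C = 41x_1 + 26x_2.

x_1 = 73/2, x_2 = 11/2, minimum C = 3279/2

The feasible region is unbounded (it extends along (0, 1)), but C strictly increases along every unbounded feasible direction, so there is no improving ray and the minimum is attained at a vertex.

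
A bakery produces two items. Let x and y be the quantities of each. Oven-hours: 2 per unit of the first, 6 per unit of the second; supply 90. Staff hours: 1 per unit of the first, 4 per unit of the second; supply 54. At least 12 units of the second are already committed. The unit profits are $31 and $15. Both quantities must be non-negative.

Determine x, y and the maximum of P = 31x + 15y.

x = 6, y = 12, maximum P = 366

Feasible corners and P = 31x + 15y:
  (0, 27/2) → P = 405/2
  (0, 12) → P = 180
  (6, 12) → P = 366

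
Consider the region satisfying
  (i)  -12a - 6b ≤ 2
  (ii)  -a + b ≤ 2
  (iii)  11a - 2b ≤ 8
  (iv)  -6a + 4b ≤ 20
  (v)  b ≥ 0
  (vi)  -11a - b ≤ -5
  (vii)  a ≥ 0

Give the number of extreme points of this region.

4

Pairwise boundary intersections that survive every other constraint:
  (4/3, 10/3)
  (1/4, 9/4)
  (8/11, 0)
  (5/11, 0)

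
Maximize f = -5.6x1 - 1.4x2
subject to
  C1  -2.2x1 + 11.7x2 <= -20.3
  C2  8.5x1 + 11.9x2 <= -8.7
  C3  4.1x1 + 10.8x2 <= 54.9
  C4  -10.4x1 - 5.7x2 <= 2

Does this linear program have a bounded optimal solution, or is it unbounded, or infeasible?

bounded optimum

Vertices and f = -5.6x1 - 1.4x2:
  (13978/12563, -19169/12563) → f = -257201/62815
  (3077/4474, -3592/2237) → f = -17934/11185
The feasible region has finitely many vertices and no improving ray; the maximum is -17934/11185 at (3077/4474, -3592/2237).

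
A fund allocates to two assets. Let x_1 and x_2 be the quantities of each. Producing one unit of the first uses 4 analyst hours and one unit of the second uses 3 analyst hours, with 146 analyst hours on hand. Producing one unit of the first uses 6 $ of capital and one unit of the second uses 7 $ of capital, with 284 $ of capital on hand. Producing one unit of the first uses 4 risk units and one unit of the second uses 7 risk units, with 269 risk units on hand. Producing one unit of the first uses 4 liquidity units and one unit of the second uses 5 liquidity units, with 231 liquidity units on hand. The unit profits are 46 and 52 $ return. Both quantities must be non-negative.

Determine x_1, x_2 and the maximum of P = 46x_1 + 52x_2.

Corner points and P = 46x_1 + 52x_2:
  (0, 0) → P = 0
  (0, 269/7) → P = 13988/7
  (73/2, 0) → P = 1679
  (17, 26) → P = 2134
  (15/2, 239/7) → P = 14843/7

The optimum lies where 4x_1 + 3x_2 = 146 and 6x_1 + 7x_2 = 284.
Solving simultaneously gives x_1 = 17, x_2 = 26.

x_1 = 17, x_2 = 26, maximum P = 2134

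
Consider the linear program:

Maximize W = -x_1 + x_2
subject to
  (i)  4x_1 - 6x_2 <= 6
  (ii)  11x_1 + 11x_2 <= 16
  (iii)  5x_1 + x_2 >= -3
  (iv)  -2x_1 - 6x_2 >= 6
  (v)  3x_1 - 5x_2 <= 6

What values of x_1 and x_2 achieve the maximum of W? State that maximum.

Corner points and W = -x_1 + x_2:
  (-6/17, -21/17) → W = -15/17
  (0, -1) → W = -1
  (-3/7, -6/7) → W = -3/7

x_1 = -3/7, x_2 = -6/7, maximum W = -3/7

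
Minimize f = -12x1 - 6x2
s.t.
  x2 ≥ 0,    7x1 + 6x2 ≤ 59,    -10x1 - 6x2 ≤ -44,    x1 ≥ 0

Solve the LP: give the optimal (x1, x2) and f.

x1 = 59/7, x2 = 0, minimum f = -708/7

Corner points and f = -12x1 - 6x2:
  (59/7, 0) → f = -708/7
  (22/5, 0) → f = -264/5
  (0, 59/6) → f = -59
  (0, 22/3) → f = -44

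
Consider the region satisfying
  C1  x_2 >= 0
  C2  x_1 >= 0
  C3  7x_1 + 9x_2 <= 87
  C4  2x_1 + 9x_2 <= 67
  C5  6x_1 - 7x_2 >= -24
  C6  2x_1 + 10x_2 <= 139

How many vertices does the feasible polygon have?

Of the 15 pairwise boundary intersections, those satisfying every inequality are:
  (0, 0)
  (87/7, 0)
  (0, 24/7)
  (4, 59/9)
  (253/68, 225/34)

5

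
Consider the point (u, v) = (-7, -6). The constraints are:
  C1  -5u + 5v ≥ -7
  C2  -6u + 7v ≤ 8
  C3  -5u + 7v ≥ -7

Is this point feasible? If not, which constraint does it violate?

feasible

C1: 5 ≥ -7 ✓
C2: 0 ≤ 8 ✓
C3: -7 ≥ -7 ✓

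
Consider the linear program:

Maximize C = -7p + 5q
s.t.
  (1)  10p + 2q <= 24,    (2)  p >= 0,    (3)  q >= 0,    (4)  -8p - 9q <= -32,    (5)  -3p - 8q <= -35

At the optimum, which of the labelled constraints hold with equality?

Feasible corners and C = -7p + 5q:
  (0, 12) → C = 60
  (61/37, 139/37) → C = 268/37
  (0, 35/8) → C = 175/8

The maximum is at (0, 12). Substituting into each constraint, equality holds for (1) and (2); the remaining constraints have slack.

(1) and (2)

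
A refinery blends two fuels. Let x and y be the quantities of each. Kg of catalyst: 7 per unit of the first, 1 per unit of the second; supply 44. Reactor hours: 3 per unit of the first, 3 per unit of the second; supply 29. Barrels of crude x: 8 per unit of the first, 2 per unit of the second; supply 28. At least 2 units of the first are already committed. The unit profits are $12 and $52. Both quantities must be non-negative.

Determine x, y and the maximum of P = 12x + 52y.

Vertices and P = 12x + 52y:
  (7/2, 0) → P = 42
  (2, 0) → P = 24
  (2, 6) → P = 336

x = 2, y = 6, maximum P = 336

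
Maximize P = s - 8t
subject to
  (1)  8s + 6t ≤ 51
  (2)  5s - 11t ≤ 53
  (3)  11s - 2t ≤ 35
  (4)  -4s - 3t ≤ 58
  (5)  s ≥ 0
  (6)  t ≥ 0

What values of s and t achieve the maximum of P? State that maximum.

Extreme points and P = s - 8t:
  (156/41, 281/82) → P = -968/41
  (0, 17/2) → P = -68
  (35/11, 0) → P = 35/11
  (0, 0) → P = 0

The optimum lies where 11s - 2t = 35 and t = 0.
Solving simultaneously gives s = 35/11, t = 0.

s = 35/11, t = 0, maximum P = 35/11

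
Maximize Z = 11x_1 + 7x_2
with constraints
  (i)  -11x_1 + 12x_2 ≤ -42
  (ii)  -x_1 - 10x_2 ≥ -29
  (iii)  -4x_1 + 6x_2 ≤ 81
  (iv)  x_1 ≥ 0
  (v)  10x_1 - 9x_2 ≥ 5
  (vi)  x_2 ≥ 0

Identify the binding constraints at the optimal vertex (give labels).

(ii) and (vi)

Vertices and Z = 11x_1 + 7x_2:
  (384/61, 277/122) → Z = 10387/122
  (42/11, 0) → Z = 42
  (29, 0) → Z = 319

The maximum is at (29, 0). Substituting into each constraint, equality holds for (ii) and (vi); the remaining constraints have slack.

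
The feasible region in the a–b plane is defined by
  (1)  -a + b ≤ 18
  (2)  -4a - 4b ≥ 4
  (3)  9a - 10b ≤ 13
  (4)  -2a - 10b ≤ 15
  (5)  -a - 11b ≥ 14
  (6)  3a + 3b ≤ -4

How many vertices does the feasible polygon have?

Of the 14 pairwise boundary intersections, those satisfying every inequality are:
  (-2/11, -161/110)
  (-1/57, -25/19)
  (-25/12, -13/12)
  (-1/15, -19/15)

4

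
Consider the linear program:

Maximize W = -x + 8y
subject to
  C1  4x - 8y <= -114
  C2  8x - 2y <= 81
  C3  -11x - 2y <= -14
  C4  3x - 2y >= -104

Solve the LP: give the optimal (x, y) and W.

x = 37, y = 215/2, maximum W = 823

Feasible corners and W = -x + 8y:
  (219/14, 309/14) → W = 2253/14
  (-29/24, 655/48) → W = 883/8
  (37, 215/2) → W = 823
  (-45/7, 593/14) → W = 2417/7

The binding constraints are 8x - 2y = 81 and 3x - 2y = -104.
Solving simultaneously gives x = 37, y = 215/2.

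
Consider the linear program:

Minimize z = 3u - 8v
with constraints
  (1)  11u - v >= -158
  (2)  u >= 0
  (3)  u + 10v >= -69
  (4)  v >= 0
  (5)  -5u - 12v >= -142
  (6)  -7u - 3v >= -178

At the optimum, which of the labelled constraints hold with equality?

Corner points and z = 3u - 8v:
  (0, 0) → z = 0
  (0, 71/6) → z = -284/3
  (178/7, 0) → z = 534/7
  (570/23, 104/69) → z = 4298/69

The minimum is at (0, 71/6). Substituting into each constraint, equality holds for (2) and (5); the remaining constraints have slack.

(2) and (5)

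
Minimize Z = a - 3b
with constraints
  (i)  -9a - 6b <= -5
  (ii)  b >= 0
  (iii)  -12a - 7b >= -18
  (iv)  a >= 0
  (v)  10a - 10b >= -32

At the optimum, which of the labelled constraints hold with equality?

Vertices and Z = a - 3b:
  (5/9, 0) → Z = 5/9
  (0, 5/6) → Z = -5/2
  (3/2, 0) → Z = 3/2
  (0, 18/7) → Z = -54/7

The minimum is at (0, 18/7). Substituting into each constraint, equality holds for (iii) and (iv); the remaining constraints have slack.

(iii) and (iv)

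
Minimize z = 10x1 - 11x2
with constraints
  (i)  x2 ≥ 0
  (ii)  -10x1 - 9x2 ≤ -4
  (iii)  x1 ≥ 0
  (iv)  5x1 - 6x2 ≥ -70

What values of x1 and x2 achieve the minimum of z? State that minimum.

x1 = 0, x2 = 35/3, minimum z = -385/3

Corner points and z = 10x1 - 11x2:
  (2/5, 0) → z = 4
  (0, 4/9) → z = -44/9
  (0, 35/3) → z = -385/3
The feasible region is unbounded (it extends along (6, 5), (1, 0)), but z strictly increases along every unbounded feasible direction, so there is no improving ray and the minimum is attained at a vertex.

The optimum lies where x1 = 0 and 5x1 - 6x2 = -70.
Solving simultaneously gives x1 = 0, x2 = 35/3.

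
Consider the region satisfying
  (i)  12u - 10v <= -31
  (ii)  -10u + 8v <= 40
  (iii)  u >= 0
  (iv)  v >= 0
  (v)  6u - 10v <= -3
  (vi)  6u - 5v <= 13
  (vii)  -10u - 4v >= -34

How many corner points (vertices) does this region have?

Of the 20 pairwise boundary intersections, those satisfying every inequality are:
  (0, 31/10)
  (54/37, 359/74)
  (0, 5)
  (14/15, 37/6)

4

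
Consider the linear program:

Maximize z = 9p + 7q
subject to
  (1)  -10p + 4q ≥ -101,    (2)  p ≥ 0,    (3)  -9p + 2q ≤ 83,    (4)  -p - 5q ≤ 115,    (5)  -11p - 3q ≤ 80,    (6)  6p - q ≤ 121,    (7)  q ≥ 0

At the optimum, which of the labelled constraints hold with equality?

(3) and (6)

Extreme points and z = 9p + 7q:
  (383/14, 302/7) → z = 7675/14
  (101/10, 0) → z = 909/10
  (0, 83/2) → z = 581/2
  (0, 0) → z = 0
  (325/3, 529) → z = 4678

The maximum is at (325/3, 529). Substituting into each constraint, equality holds for (3) and (6); the remaining constraints have slack.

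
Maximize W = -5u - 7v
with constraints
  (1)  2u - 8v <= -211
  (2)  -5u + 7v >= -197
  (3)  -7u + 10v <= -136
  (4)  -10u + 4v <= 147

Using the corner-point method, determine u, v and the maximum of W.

u = 533/6, v = 583/12, maximum W = -3137/4

Feasible corners and W = -5u - 7v:
  (3053/26, 1449/26) → W = -12704/13
  (533/6, 583/12) → W = -3137/4
  (1018, 699) → W = -9983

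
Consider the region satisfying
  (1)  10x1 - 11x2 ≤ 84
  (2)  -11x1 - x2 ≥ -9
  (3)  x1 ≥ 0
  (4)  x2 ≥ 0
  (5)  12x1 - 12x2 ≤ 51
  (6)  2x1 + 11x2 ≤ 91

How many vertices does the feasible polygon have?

Of the 15 pairwise boundary intersections, those satisfying every inequality are:
  (9/11, 0)
  (8/119, 983/119)
  (0, 0)
  (0, 91/11)

4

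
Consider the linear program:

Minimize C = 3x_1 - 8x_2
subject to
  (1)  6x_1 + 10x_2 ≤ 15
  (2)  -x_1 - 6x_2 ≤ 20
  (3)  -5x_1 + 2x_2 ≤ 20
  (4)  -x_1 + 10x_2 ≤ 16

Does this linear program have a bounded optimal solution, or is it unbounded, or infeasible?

bounded optimum

Vertices and C = 3x_1 - 8x_2:
  (145/13, -135/26) → C = 75
  (-1/7, 111/70) → C = -459/35
  (-5, -5/2) → C = 5
  (-7/2, 5/4) → C = -41/2
The feasible region has finitely many vertices and no improving ray; the minimum is -41/2 at (-7/2, 5/4).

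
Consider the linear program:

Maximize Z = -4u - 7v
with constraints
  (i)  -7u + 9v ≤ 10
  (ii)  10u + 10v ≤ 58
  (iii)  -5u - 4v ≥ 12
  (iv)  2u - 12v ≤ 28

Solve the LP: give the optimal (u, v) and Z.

Extreme points and Z = -4u - 7v:
  (-148/73, -34/73) → Z = 830/73
  (-62/11, -36/11) → Z = 500/11
  (-8/17, -41/17) → Z = 319/17

The binding constraints are -7u + 9v = 10 and 2u - 12v = 28.
Solving simultaneously gives u = -62/11, v = -36/11.

u = -62/11, v = -36/11, maximum Z = 500/11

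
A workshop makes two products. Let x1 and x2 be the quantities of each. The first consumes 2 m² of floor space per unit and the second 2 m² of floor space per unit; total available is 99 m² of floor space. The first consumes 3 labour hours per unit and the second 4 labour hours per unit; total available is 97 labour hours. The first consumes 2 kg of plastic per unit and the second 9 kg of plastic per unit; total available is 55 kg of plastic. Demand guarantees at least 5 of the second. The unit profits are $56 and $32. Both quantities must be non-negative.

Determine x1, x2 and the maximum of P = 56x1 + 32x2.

x1 = 5, x2 = 5, maximum P = 440

Feasible corners and P = 56x1 + 32x2:
  (0, 55/9) → P = 1760/9
  (0, 5) → P = 160
  (5, 5) → P = 440

At the optimal vertex, 2x1 + 9x2 = 55 and x2 = 5.
Solving simultaneously gives x1 = 5, x2 = 5.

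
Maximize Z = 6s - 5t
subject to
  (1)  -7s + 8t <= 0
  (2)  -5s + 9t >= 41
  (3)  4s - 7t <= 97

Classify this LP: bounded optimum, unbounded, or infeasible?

unbounded

From the feasible point (328/23, 287/23), moving in the direction (7, 4) keeps every constraint satisfied while Z increases without bound.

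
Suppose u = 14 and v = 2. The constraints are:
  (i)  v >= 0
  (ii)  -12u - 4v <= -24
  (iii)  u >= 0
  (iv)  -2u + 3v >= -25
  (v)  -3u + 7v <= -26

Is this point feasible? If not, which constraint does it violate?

feasible

(i): 2 ≥ 0 ✓
(ii): -176 ≤ -24 ✓
(iii): 14 ≥ 0 ✓
(iv): -22 ≥ -25 ✓
(v): -28 ≤ -26 ✓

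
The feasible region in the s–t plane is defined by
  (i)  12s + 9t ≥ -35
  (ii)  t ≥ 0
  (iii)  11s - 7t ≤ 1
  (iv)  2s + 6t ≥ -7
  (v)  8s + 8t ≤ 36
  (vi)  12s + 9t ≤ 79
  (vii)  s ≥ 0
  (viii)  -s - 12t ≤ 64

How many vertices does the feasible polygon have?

Of the 27 pairwise boundary intersections, those satisfying every inequality are:
  (1/11, 0)
  (0, 0)
  (65/36, 97/36)
  (0, 9/2)

4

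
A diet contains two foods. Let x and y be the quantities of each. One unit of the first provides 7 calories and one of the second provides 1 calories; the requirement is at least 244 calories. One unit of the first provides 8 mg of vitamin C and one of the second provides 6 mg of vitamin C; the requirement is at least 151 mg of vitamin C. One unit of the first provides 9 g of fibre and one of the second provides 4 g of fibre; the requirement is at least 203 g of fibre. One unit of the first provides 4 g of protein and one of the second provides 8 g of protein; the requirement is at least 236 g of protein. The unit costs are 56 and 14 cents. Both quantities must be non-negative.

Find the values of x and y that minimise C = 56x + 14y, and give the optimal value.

Extreme points and C = 56x + 14y:
  (0, 244) → C = 3416
  (59, 0) → C = 3304
  (33, 13) → C = 2030
The feasible region is unbounded (it extends along (0, 1), (1, 0)), but C strictly increases along every unbounded feasible direction, so there is no improving ray and the minimum is attained at a vertex.

x = 33, y = 13, minimum C = 2030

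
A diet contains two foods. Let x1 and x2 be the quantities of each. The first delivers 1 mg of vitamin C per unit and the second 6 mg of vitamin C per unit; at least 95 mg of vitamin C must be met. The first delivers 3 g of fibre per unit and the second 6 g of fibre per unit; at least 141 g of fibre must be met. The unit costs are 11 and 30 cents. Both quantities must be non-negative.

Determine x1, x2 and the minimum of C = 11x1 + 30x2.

x1 = 23, x2 = 12, minimum C = 613

Extreme points and C = 11x1 + 30x2:
  (0, 47/2) → C = 705
  (95, 0) → C = 1045
  (23, 12) → C = 613
The feasible region is unbounded (it extends along (0, 1), (1, 0)), but C strictly increases along every unbounded feasible direction, so there is no improving ray and the minimum is attained at a vertex.

At the optimal vertex, x1 + 6x2 = 95 and 3x1 + 6x2 = 141.
Solving simultaneously gives x1 = 23, x2 = 12.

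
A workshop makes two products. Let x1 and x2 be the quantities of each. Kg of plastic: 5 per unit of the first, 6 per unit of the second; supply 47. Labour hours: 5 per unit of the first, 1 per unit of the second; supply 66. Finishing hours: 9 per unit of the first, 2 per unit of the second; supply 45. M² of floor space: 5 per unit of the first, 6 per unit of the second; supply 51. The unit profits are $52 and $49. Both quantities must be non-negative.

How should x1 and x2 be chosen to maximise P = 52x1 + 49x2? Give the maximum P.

x1 = 4, x2 = 9/2, maximum P = 857/2

The binding constraints are 5x1 + 6x2 = 47 and 9x1 + 2x2 = 45.
Solving simultaneously gives x1 = 4, x2 = 9/2.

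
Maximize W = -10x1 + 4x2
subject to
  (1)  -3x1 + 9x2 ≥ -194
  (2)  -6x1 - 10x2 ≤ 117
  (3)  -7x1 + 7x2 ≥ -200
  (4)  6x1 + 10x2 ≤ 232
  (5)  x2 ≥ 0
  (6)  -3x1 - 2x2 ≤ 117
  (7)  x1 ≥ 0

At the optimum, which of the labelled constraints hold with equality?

Extreme points and W = -10x1 + 4x2:
  (453/14, 53/14) → W = -2159/7
  (200/7, 0) → W = -2000/7
  (0, 116/5) → W = 464/5
  (0, 0) → W = 0

The maximum is at (0, 116/5). Substituting into each constraint, equality holds for (4) and (7); the remaining constraints have slack.

(4) and (7)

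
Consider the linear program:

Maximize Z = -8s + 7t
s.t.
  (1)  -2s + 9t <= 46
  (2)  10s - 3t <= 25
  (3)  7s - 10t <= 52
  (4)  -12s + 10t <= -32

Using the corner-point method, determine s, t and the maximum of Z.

s = 77/32, t = -5/16, maximum Z = -343/16

Corner points and Z = -8s + 7t:
  (94/79, -345/79) → Z = -3167/79
  (77/32, -5/16) → Z = -343/16
  (-4, -8) → Z = -24

At the optimal vertex, 10s - 3t = 25 and -12s + 10t = -32.
Solving simultaneously gives s = 77/32, t = -5/16.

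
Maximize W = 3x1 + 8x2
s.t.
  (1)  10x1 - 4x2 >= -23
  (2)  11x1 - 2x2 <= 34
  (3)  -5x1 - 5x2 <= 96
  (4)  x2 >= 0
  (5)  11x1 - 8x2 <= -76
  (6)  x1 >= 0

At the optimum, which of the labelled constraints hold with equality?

(1) and (2)

Feasible corners and W = 3x1 + 8x2:
  (91/12, 593/24) → W = 2645/12
  (10/3, 169/12) → W = 368/3
  (212/33, 55/3) → W = 5476/33

The maximum is at (91/12, 593/24). Substituting into each constraint, equality holds for (1) and (2); the remaining constraints have slack.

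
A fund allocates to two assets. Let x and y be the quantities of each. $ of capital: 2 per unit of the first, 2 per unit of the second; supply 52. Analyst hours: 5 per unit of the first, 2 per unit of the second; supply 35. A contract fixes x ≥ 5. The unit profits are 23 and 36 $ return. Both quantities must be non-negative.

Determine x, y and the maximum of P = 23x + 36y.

x = 5, y = 5, maximum P = 295

Feasible corners and P = 23x + 36y:
  (7, 0) → P = 161
  (5, 0) → P = 115
  (5, 5) → P = 295

At the optimal vertex, 5x + 2y = 35 and x = 5.
Solving simultaneously gives x = 5, y = 5.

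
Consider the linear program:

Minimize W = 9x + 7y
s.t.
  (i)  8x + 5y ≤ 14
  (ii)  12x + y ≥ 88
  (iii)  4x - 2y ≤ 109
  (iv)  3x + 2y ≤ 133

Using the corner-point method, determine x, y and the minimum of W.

x = 285/28, y = -239/7, minimum W = -4127/28

Vertices and W = 9x + 7y:
  (213/26, -134/13) → W = 41/26
  (191/12, -68/3) → W = -185/12
  (285/28, -239/7) → W = -4127/28

The binding constraints are 12x + y = 88 and 4x - 2y = 109.
Solving simultaneously gives x = 285/28, y = -239/7.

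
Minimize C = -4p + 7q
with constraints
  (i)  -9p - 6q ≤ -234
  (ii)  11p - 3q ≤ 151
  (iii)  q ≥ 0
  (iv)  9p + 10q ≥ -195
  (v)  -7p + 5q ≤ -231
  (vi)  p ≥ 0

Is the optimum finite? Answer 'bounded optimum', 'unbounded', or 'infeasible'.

The boundaries -9p - 6q = -234 and 11p - 3q = 151 meet at (536/31, 405/31), but that point violates -7p + 5q ≤ -231. Every candidate vertex is excluded by some other constraint, so the feasible region is empty.

infeasible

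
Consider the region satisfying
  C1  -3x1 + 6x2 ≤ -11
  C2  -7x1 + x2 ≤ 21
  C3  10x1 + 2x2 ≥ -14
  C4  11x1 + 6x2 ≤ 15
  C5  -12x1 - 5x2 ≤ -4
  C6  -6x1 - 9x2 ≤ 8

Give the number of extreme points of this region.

Intersecting each pair of boundary lines and keeping only the points that satisfy every inequality leaves:
  (13/7, -19/21)
  (79/87, -40/29)
  (61/21, -178/63)
  (38/39, -20/13)

4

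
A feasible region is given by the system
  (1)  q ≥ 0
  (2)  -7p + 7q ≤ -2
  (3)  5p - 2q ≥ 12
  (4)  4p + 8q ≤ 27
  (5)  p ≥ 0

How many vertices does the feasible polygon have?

3

Intersecting each pair of boundary lines and keeping only the points that satisfy every inequality leaves:
  (12/5, 0)
  (27/4, 0)
  (25/8, 29/16)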